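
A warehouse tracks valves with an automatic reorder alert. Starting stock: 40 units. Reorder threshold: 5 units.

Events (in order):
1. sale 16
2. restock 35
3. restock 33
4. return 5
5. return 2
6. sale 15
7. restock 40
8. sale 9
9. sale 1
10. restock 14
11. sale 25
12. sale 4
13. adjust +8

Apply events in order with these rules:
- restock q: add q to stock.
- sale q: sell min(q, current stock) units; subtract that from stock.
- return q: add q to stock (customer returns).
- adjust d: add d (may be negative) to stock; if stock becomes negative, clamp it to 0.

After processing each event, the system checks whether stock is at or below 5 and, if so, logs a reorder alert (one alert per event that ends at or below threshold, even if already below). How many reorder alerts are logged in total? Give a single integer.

Processing events:
Start: stock = 40
  Event 1 (sale 16): sell min(16,40)=16. stock: 40 - 16 = 24. total_sold = 16
  Event 2 (restock 35): 24 + 35 = 59
  Event 3 (restock 33): 59 + 33 = 92
  Event 4 (return 5): 92 + 5 = 97
  Event 5 (return 2): 97 + 2 = 99
  Event 6 (sale 15): sell min(15,99)=15. stock: 99 - 15 = 84. total_sold = 31
  Event 7 (restock 40): 84 + 40 = 124
  Event 8 (sale 9): sell min(9,124)=9. stock: 124 - 9 = 115. total_sold = 40
  Event 9 (sale 1): sell min(1,115)=1. stock: 115 - 1 = 114. total_sold = 41
  Event 10 (restock 14): 114 + 14 = 128
  Event 11 (sale 25): sell min(25,128)=25. stock: 128 - 25 = 103. total_sold = 66
  Event 12 (sale 4): sell min(4,103)=4. stock: 103 - 4 = 99. total_sold = 70
  Event 13 (adjust +8): 99 + 8 = 107
Final: stock = 107, total_sold = 70

Checking against threshold 5:
  After event 1: stock=24 > 5
  After event 2: stock=59 > 5
  After event 3: stock=92 > 5
  After event 4: stock=97 > 5
  After event 5: stock=99 > 5
  After event 6: stock=84 > 5
  After event 7: stock=124 > 5
  After event 8: stock=115 > 5
  After event 9: stock=114 > 5
  After event 10: stock=128 > 5
  After event 11: stock=103 > 5
  After event 12: stock=99 > 5
  After event 13: stock=107 > 5
Alert events: []. Count = 0

Answer: 0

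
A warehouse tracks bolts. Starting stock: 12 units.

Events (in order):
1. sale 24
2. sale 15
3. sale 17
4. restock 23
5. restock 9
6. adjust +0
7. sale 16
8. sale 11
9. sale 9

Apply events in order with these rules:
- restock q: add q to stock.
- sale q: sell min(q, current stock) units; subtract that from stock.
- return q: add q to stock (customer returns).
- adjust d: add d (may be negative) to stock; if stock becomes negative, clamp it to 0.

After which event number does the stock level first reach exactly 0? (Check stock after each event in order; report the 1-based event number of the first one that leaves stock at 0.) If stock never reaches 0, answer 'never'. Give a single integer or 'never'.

Answer: 1

Derivation:
Processing events:
Start: stock = 12
  Event 1 (sale 24): sell min(24,12)=12. stock: 12 - 12 = 0. total_sold = 12
  Event 2 (sale 15): sell min(15,0)=0. stock: 0 - 0 = 0. total_sold = 12
  Event 3 (sale 17): sell min(17,0)=0. stock: 0 - 0 = 0. total_sold = 12
  Event 4 (restock 23): 0 + 23 = 23
  Event 5 (restock 9): 23 + 9 = 32
  Event 6 (adjust +0): 32 + 0 = 32
  Event 7 (sale 16): sell min(16,32)=16. stock: 32 - 16 = 16. total_sold = 28
  Event 8 (sale 11): sell min(11,16)=11. stock: 16 - 11 = 5. total_sold = 39
  Event 9 (sale 9): sell min(9,5)=5. stock: 5 - 5 = 0. total_sold = 44
Final: stock = 0, total_sold = 44

First zero at event 1.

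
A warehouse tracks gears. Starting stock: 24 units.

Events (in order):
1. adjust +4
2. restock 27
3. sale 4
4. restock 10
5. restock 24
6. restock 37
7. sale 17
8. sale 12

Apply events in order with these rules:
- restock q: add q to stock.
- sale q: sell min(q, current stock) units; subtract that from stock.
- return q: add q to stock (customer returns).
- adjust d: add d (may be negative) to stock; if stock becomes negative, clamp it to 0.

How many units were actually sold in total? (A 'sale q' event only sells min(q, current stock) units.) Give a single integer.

Answer: 33

Derivation:
Processing events:
Start: stock = 24
  Event 1 (adjust +4): 24 + 4 = 28
  Event 2 (restock 27): 28 + 27 = 55
  Event 3 (sale 4): sell min(4,55)=4. stock: 55 - 4 = 51. total_sold = 4
  Event 4 (restock 10): 51 + 10 = 61
  Event 5 (restock 24): 61 + 24 = 85
  Event 6 (restock 37): 85 + 37 = 122
  Event 7 (sale 17): sell min(17,122)=17. stock: 122 - 17 = 105. total_sold = 21
  Event 8 (sale 12): sell min(12,105)=12. stock: 105 - 12 = 93. total_sold = 33
Final: stock = 93, total_sold = 33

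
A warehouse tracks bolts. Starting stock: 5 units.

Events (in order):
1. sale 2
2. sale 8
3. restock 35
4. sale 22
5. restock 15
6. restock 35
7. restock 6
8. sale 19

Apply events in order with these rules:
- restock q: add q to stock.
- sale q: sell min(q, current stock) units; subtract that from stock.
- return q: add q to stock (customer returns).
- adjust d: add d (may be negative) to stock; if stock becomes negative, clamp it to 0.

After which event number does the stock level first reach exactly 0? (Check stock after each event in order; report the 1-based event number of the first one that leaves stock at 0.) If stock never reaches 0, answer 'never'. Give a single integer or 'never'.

Answer: 2

Derivation:
Processing events:
Start: stock = 5
  Event 1 (sale 2): sell min(2,5)=2. stock: 5 - 2 = 3. total_sold = 2
  Event 2 (sale 8): sell min(8,3)=3. stock: 3 - 3 = 0. total_sold = 5
  Event 3 (restock 35): 0 + 35 = 35
  Event 4 (sale 22): sell min(22,35)=22. stock: 35 - 22 = 13. total_sold = 27
  Event 5 (restock 15): 13 + 15 = 28
  Event 6 (restock 35): 28 + 35 = 63
  Event 7 (restock 6): 63 + 6 = 69
  Event 8 (sale 19): sell min(19,69)=19. stock: 69 - 19 = 50. total_sold = 46
Final: stock = 50, total_sold = 46

First zero at event 2.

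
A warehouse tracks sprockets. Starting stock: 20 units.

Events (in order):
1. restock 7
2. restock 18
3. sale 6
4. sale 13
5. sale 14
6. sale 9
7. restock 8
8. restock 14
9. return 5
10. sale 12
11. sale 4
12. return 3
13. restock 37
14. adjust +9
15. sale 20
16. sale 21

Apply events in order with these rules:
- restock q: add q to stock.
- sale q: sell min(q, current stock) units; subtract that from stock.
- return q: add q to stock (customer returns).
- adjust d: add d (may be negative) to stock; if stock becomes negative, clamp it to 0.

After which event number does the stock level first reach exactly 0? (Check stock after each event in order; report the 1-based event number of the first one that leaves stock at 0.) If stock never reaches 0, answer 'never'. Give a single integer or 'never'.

Processing events:
Start: stock = 20
  Event 1 (restock 7): 20 + 7 = 27
  Event 2 (restock 18): 27 + 18 = 45
  Event 3 (sale 6): sell min(6,45)=6. stock: 45 - 6 = 39. total_sold = 6
  Event 4 (sale 13): sell min(13,39)=13. stock: 39 - 13 = 26. total_sold = 19
  Event 5 (sale 14): sell min(14,26)=14. stock: 26 - 14 = 12. total_sold = 33
  Event 6 (sale 9): sell min(9,12)=9. stock: 12 - 9 = 3. total_sold = 42
  Event 7 (restock 8): 3 + 8 = 11
  Event 8 (restock 14): 11 + 14 = 25
  Event 9 (return 5): 25 + 5 = 30
  Event 10 (sale 12): sell min(12,30)=12. stock: 30 - 12 = 18. total_sold = 54
  Event 11 (sale 4): sell min(4,18)=4. stock: 18 - 4 = 14. total_sold = 58
  Event 12 (return 3): 14 + 3 = 17
  Event 13 (restock 37): 17 + 37 = 54
  Event 14 (adjust +9): 54 + 9 = 63
  Event 15 (sale 20): sell min(20,63)=20. stock: 63 - 20 = 43. total_sold = 78
  Event 16 (sale 21): sell min(21,43)=21. stock: 43 - 21 = 22. total_sold = 99
Final: stock = 22, total_sold = 99

Stock never reaches 0.

Answer: never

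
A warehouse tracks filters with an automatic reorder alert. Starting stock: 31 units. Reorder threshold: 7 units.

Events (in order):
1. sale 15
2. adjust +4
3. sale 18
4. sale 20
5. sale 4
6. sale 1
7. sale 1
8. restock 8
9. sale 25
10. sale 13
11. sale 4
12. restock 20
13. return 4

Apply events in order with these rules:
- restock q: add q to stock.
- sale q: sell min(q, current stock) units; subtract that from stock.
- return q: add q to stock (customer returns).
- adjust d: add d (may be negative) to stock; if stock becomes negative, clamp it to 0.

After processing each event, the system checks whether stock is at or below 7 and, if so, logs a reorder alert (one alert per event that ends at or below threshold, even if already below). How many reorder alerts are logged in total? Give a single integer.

Answer: 8

Derivation:
Processing events:
Start: stock = 31
  Event 1 (sale 15): sell min(15,31)=15. stock: 31 - 15 = 16. total_sold = 15
  Event 2 (adjust +4): 16 + 4 = 20
  Event 3 (sale 18): sell min(18,20)=18. stock: 20 - 18 = 2. total_sold = 33
  Event 4 (sale 20): sell min(20,2)=2. stock: 2 - 2 = 0. total_sold = 35
  Event 5 (sale 4): sell min(4,0)=0. stock: 0 - 0 = 0. total_sold = 35
  Event 6 (sale 1): sell min(1,0)=0. stock: 0 - 0 = 0. total_sold = 35
  Event 7 (sale 1): sell min(1,0)=0. stock: 0 - 0 = 0. total_sold = 35
  Event 8 (restock 8): 0 + 8 = 8
  Event 9 (sale 25): sell min(25,8)=8. stock: 8 - 8 = 0. total_sold = 43
  Event 10 (sale 13): sell min(13,0)=0. stock: 0 - 0 = 0. total_sold = 43
  Event 11 (sale 4): sell min(4,0)=0. stock: 0 - 0 = 0. total_sold = 43
  Event 12 (restock 20): 0 + 20 = 20
  Event 13 (return 4): 20 + 4 = 24
Final: stock = 24, total_sold = 43

Checking against threshold 7:
  After event 1: stock=16 > 7
  After event 2: stock=20 > 7
  After event 3: stock=2 <= 7 -> ALERT
  After event 4: stock=0 <= 7 -> ALERT
  After event 5: stock=0 <= 7 -> ALERT
  After event 6: stock=0 <= 7 -> ALERT
  After event 7: stock=0 <= 7 -> ALERT
  After event 8: stock=8 > 7
  After event 9: stock=0 <= 7 -> ALERT
  After event 10: stock=0 <= 7 -> ALERT
  After event 11: stock=0 <= 7 -> ALERT
  After event 12: stock=20 > 7
  After event 13: stock=24 > 7
Alert events: [3, 4, 5, 6, 7, 9, 10, 11]. Count = 8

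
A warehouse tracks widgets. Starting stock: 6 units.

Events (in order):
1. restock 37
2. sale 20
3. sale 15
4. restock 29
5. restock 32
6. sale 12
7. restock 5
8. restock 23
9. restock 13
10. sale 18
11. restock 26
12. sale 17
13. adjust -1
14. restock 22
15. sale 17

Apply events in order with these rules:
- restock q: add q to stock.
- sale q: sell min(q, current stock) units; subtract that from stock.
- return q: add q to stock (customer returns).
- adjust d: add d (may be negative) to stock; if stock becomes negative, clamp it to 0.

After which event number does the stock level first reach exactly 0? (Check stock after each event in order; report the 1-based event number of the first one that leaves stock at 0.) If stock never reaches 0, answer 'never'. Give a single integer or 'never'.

Answer: never

Derivation:
Processing events:
Start: stock = 6
  Event 1 (restock 37): 6 + 37 = 43
  Event 2 (sale 20): sell min(20,43)=20. stock: 43 - 20 = 23. total_sold = 20
  Event 3 (sale 15): sell min(15,23)=15. stock: 23 - 15 = 8. total_sold = 35
  Event 4 (restock 29): 8 + 29 = 37
  Event 5 (restock 32): 37 + 32 = 69
  Event 6 (sale 12): sell min(12,69)=12. stock: 69 - 12 = 57. total_sold = 47
  Event 7 (restock 5): 57 + 5 = 62
  Event 8 (restock 23): 62 + 23 = 85
  Event 9 (restock 13): 85 + 13 = 98
  Event 10 (sale 18): sell min(18,98)=18. stock: 98 - 18 = 80. total_sold = 65
  Event 11 (restock 26): 80 + 26 = 106
  Event 12 (sale 17): sell min(17,106)=17. stock: 106 - 17 = 89. total_sold = 82
  Event 13 (adjust -1): 89 + -1 = 88
  Event 14 (restock 22): 88 + 22 = 110
  Event 15 (sale 17): sell min(17,110)=17. stock: 110 - 17 = 93. total_sold = 99
Final: stock = 93, total_sold = 99

Stock never reaches 0.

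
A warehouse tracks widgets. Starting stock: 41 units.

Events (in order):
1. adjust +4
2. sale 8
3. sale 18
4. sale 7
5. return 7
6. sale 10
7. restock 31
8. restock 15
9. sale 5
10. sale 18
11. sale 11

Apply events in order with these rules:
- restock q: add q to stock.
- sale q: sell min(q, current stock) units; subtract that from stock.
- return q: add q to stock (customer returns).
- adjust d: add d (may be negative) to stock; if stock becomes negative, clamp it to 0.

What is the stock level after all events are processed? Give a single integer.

Answer: 21

Derivation:
Processing events:
Start: stock = 41
  Event 1 (adjust +4): 41 + 4 = 45
  Event 2 (sale 8): sell min(8,45)=8. stock: 45 - 8 = 37. total_sold = 8
  Event 3 (sale 18): sell min(18,37)=18. stock: 37 - 18 = 19. total_sold = 26
  Event 4 (sale 7): sell min(7,19)=7. stock: 19 - 7 = 12. total_sold = 33
  Event 5 (return 7): 12 + 7 = 19
  Event 6 (sale 10): sell min(10,19)=10. stock: 19 - 10 = 9. total_sold = 43
  Event 7 (restock 31): 9 + 31 = 40
  Event 8 (restock 15): 40 + 15 = 55
  Event 9 (sale 5): sell min(5,55)=5. stock: 55 - 5 = 50. total_sold = 48
  Event 10 (sale 18): sell min(18,50)=18. stock: 50 - 18 = 32. total_sold = 66
  Event 11 (sale 11): sell min(11,32)=11. stock: 32 - 11 = 21. total_sold = 77
Final: stock = 21, total_sold = 77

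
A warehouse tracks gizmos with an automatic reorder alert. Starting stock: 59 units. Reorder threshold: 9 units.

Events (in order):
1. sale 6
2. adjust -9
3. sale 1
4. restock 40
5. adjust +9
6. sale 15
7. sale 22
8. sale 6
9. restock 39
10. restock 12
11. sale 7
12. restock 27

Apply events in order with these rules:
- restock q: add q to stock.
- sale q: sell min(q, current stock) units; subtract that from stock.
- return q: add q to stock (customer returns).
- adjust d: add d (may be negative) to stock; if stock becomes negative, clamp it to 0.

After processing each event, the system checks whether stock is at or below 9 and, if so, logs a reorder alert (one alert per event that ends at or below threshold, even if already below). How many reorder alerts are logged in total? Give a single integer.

Processing events:
Start: stock = 59
  Event 1 (sale 6): sell min(6,59)=6. stock: 59 - 6 = 53. total_sold = 6
  Event 2 (adjust -9): 53 + -9 = 44
  Event 3 (sale 1): sell min(1,44)=1. stock: 44 - 1 = 43. total_sold = 7
  Event 4 (restock 40): 43 + 40 = 83
  Event 5 (adjust +9): 83 + 9 = 92
  Event 6 (sale 15): sell min(15,92)=15. stock: 92 - 15 = 77. total_sold = 22
  Event 7 (sale 22): sell min(22,77)=22. stock: 77 - 22 = 55. total_sold = 44
  Event 8 (sale 6): sell min(6,55)=6. stock: 55 - 6 = 49. total_sold = 50
  Event 9 (restock 39): 49 + 39 = 88
  Event 10 (restock 12): 88 + 12 = 100
  Event 11 (sale 7): sell min(7,100)=7. stock: 100 - 7 = 93. total_sold = 57
  Event 12 (restock 27): 93 + 27 = 120
Final: stock = 120, total_sold = 57

Checking against threshold 9:
  After event 1: stock=53 > 9
  After event 2: stock=44 > 9
  After event 3: stock=43 > 9
  After event 4: stock=83 > 9
  After event 5: stock=92 > 9
  After event 6: stock=77 > 9
  After event 7: stock=55 > 9
  After event 8: stock=49 > 9
  After event 9: stock=88 > 9
  After event 10: stock=100 > 9
  After event 11: stock=93 > 9
  After event 12: stock=120 > 9
Alert events: []. Count = 0

Answer: 0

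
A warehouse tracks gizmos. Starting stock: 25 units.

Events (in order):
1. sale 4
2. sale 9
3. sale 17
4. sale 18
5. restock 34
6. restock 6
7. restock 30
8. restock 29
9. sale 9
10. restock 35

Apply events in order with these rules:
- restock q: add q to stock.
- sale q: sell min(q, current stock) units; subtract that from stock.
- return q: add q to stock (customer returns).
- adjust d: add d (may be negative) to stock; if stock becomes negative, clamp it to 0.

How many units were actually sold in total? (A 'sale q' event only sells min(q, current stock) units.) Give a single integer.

Processing events:
Start: stock = 25
  Event 1 (sale 4): sell min(4,25)=4. stock: 25 - 4 = 21. total_sold = 4
  Event 2 (sale 9): sell min(9,21)=9. stock: 21 - 9 = 12. total_sold = 13
  Event 3 (sale 17): sell min(17,12)=12. stock: 12 - 12 = 0. total_sold = 25
  Event 4 (sale 18): sell min(18,0)=0. stock: 0 - 0 = 0. total_sold = 25
  Event 5 (restock 34): 0 + 34 = 34
  Event 6 (restock 6): 34 + 6 = 40
  Event 7 (restock 30): 40 + 30 = 70
  Event 8 (restock 29): 70 + 29 = 99
  Event 9 (sale 9): sell min(9,99)=9. stock: 99 - 9 = 90. total_sold = 34
  Event 10 (restock 35): 90 + 35 = 125
Final: stock = 125, total_sold = 34

Answer: 34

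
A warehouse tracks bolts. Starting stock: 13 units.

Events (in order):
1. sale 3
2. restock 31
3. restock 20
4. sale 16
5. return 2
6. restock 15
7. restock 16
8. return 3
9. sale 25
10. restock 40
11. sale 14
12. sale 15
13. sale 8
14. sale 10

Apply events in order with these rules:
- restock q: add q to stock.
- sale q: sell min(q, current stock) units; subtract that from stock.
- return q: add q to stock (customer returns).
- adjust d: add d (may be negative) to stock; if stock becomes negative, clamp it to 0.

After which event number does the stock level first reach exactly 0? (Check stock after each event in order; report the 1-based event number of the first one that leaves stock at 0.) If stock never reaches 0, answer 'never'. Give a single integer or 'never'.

Answer: never

Derivation:
Processing events:
Start: stock = 13
  Event 1 (sale 3): sell min(3,13)=3. stock: 13 - 3 = 10. total_sold = 3
  Event 2 (restock 31): 10 + 31 = 41
  Event 3 (restock 20): 41 + 20 = 61
  Event 4 (sale 16): sell min(16,61)=16. stock: 61 - 16 = 45. total_sold = 19
  Event 5 (return 2): 45 + 2 = 47
  Event 6 (restock 15): 47 + 15 = 62
  Event 7 (restock 16): 62 + 16 = 78
  Event 8 (return 3): 78 + 3 = 81
  Event 9 (sale 25): sell min(25,81)=25. stock: 81 - 25 = 56. total_sold = 44
  Event 10 (restock 40): 56 + 40 = 96
  Event 11 (sale 14): sell min(14,96)=14. stock: 96 - 14 = 82. total_sold = 58
  Event 12 (sale 15): sell min(15,82)=15. stock: 82 - 15 = 67. total_sold = 73
  Event 13 (sale 8): sell min(8,67)=8. stock: 67 - 8 = 59. total_sold = 81
  Event 14 (sale 10): sell min(10,59)=10. stock: 59 - 10 = 49. total_sold = 91
Final: stock = 49, total_sold = 91

Stock never reaches 0.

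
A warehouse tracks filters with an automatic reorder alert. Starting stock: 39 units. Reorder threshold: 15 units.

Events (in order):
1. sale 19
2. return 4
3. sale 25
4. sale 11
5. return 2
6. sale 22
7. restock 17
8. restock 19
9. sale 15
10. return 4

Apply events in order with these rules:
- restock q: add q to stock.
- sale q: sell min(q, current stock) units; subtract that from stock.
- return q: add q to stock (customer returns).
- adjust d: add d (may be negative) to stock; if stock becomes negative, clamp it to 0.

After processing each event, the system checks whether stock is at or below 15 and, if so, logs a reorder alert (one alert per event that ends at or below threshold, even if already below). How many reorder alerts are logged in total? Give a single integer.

Answer: 4

Derivation:
Processing events:
Start: stock = 39
  Event 1 (sale 19): sell min(19,39)=19. stock: 39 - 19 = 20. total_sold = 19
  Event 2 (return 4): 20 + 4 = 24
  Event 3 (sale 25): sell min(25,24)=24. stock: 24 - 24 = 0. total_sold = 43
  Event 4 (sale 11): sell min(11,0)=0. stock: 0 - 0 = 0. total_sold = 43
  Event 5 (return 2): 0 + 2 = 2
  Event 6 (sale 22): sell min(22,2)=2. stock: 2 - 2 = 0. total_sold = 45
  Event 7 (restock 17): 0 + 17 = 17
  Event 8 (restock 19): 17 + 19 = 36
  Event 9 (sale 15): sell min(15,36)=15. stock: 36 - 15 = 21. total_sold = 60
  Event 10 (return 4): 21 + 4 = 25
Final: stock = 25, total_sold = 60

Checking against threshold 15:
  After event 1: stock=20 > 15
  After event 2: stock=24 > 15
  After event 3: stock=0 <= 15 -> ALERT
  After event 4: stock=0 <= 15 -> ALERT
  After event 5: stock=2 <= 15 -> ALERT
  After event 6: stock=0 <= 15 -> ALERT
  After event 7: stock=17 > 15
  After event 8: stock=36 > 15
  After event 9: stock=21 > 15
  After event 10: stock=25 > 15
Alert events: [3, 4, 5, 6]. Count = 4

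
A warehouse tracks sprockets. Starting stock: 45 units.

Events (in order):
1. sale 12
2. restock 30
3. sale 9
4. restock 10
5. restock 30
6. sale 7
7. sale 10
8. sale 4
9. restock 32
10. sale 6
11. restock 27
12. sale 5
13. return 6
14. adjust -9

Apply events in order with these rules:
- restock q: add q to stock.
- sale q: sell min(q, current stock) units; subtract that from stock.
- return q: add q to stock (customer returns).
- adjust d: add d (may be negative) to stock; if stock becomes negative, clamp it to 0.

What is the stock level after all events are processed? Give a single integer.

Answer: 118

Derivation:
Processing events:
Start: stock = 45
  Event 1 (sale 12): sell min(12,45)=12. stock: 45 - 12 = 33. total_sold = 12
  Event 2 (restock 30): 33 + 30 = 63
  Event 3 (sale 9): sell min(9,63)=9. stock: 63 - 9 = 54. total_sold = 21
  Event 4 (restock 10): 54 + 10 = 64
  Event 5 (restock 30): 64 + 30 = 94
  Event 6 (sale 7): sell min(7,94)=7. stock: 94 - 7 = 87. total_sold = 28
  Event 7 (sale 10): sell min(10,87)=10. stock: 87 - 10 = 77. total_sold = 38
  Event 8 (sale 4): sell min(4,77)=4. stock: 77 - 4 = 73. total_sold = 42
  Event 9 (restock 32): 73 + 32 = 105
  Event 10 (sale 6): sell min(6,105)=6. stock: 105 - 6 = 99. total_sold = 48
  Event 11 (restock 27): 99 + 27 = 126
  Event 12 (sale 5): sell min(5,126)=5. stock: 126 - 5 = 121. total_sold = 53
  Event 13 (return 6): 121 + 6 = 127
  Event 14 (adjust -9): 127 + -9 = 118
Final: stock = 118, total_sold = 53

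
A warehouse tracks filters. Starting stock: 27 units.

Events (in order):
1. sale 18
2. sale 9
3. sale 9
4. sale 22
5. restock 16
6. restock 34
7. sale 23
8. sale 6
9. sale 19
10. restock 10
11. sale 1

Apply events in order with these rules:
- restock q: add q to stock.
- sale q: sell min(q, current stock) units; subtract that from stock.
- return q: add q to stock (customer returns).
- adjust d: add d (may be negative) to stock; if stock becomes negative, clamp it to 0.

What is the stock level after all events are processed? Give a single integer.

Answer: 11

Derivation:
Processing events:
Start: stock = 27
  Event 1 (sale 18): sell min(18,27)=18. stock: 27 - 18 = 9. total_sold = 18
  Event 2 (sale 9): sell min(9,9)=9. stock: 9 - 9 = 0. total_sold = 27
  Event 3 (sale 9): sell min(9,0)=0. stock: 0 - 0 = 0. total_sold = 27
  Event 4 (sale 22): sell min(22,0)=0. stock: 0 - 0 = 0. total_sold = 27
  Event 5 (restock 16): 0 + 16 = 16
  Event 6 (restock 34): 16 + 34 = 50
  Event 7 (sale 23): sell min(23,50)=23. stock: 50 - 23 = 27. total_sold = 50
  Event 8 (sale 6): sell min(6,27)=6. stock: 27 - 6 = 21. total_sold = 56
  Event 9 (sale 19): sell min(19,21)=19. stock: 21 - 19 = 2. total_sold = 75
  Event 10 (restock 10): 2 + 10 = 12
  Event 11 (sale 1): sell min(1,12)=1. stock: 12 - 1 = 11. total_sold = 76
Final: stock = 11, total_sold = 76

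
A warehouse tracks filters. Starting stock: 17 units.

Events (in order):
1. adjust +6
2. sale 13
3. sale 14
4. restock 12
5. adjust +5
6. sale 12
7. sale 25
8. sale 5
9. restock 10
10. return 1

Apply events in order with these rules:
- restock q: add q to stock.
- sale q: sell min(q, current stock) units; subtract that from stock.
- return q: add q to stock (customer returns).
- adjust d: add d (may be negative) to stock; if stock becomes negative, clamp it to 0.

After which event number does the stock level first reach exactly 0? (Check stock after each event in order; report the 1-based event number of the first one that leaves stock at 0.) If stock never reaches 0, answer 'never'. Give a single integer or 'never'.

Processing events:
Start: stock = 17
  Event 1 (adjust +6): 17 + 6 = 23
  Event 2 (sale 13): sell min(13,23)=13. stock: 23 - 13 = 10. total_sold = 13
  Event 3 (sale 14): sell min(14,10)=10. stock: 10 - 10 = 0. total_sold = 23
  Event 4 (restock 12): 0 + 12 = 12
  Event 5 (adjust +5): 12 + 5 = 17
  Event 6 (sale 12): sell min(12,17)=12. stock: 17 - 12 = 5. total_sold = 35
  Event 7 (sale 25): sell min(25,5)=5. stock: 5 - 5 = 0. total_sold = 40
  Event 8 (sale 5): sell min(5,0)=0. stock: 0 - 0 = 0. total_sold = 40
  Event 9 (restock 10): 0 + 10 = 10
  Event 10 (return 1): 10 + 1 = 11
Final: stock = 11, total_sold = 40

First zero at event 3.

Answer: 3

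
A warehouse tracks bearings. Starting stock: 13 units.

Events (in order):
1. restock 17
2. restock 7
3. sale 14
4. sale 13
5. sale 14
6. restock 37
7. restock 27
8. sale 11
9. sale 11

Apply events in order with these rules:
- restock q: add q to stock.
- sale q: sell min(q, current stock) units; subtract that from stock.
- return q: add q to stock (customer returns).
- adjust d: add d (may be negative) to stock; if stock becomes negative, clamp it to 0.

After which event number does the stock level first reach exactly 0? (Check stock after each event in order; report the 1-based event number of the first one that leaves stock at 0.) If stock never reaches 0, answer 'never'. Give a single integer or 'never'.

Processing events:
Start: stock = 13
  Event 1 (restock 17): 13 + 17 = 30
  Event 2 (restock 7): 30 + 7 = 37
  Event 3 (sale 14): sell min(14,37)=14. stock: 37 - 14 = 23. total_sold = 14
  Event 4 (sale 13): sell min(13,23)=13. stock: 23 - 13 = 10. total_sold = 27
  Event 5 (sale 14): sell min(14,10)=10. stock: 10 - 10 = 0. total_sold = 37
  Event 6 (restock 37): 0 + 37 = 37
  Event 7 (restock 27): 37 + 27 = 64
  Event 8 (sale 11): sell min(11,64)=11. stock: 64 - 11 = 53. total_sold = 48
  Event 9 (sale 11): sell min(11,53)=11. stock: 53 - 11 = 42. total_sold = 59
Final: stock = 42, total_sold = 59

First zero at event 5.

Answer: 5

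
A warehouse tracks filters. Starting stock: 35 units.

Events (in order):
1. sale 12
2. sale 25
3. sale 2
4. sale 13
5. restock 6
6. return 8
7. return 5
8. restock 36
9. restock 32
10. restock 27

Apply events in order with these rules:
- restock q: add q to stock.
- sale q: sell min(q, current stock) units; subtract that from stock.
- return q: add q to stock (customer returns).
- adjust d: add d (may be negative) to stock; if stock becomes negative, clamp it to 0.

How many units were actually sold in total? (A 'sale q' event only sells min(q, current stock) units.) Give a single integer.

Processing events:
Start: stock = 35
  Event 1 (sale 12): sell min(12,35)=12. stock: 35 - 12 = 23. total_sold = 12
  Event 2 (sale 25): sell min(25,23)=23. stock: 23 - 23 = 0. total_sold = 35
  Event 3 (sale 2): sell min(2,0)=0. stock: 0 - 0 = 0. total_sold = 35
  Event 4 (sale 13): sell min(13,0)=0. stock: 0 - 0 = 0. total_sold = 35
  Event 5 (restock 6): 0 + 6 = 6
  Event 6 (return 8): 6 + 8 = 14
  Event 7 (return 5): 14 + 5 = 19
  Event 8 (restock 36): 19 + 36 = 55
  Event 9 (restock 32): 55 + 32 = 87
  Event 10 (restock 27): 87 + 27 = 114
Final: stock = 114, total_sold = 35

Answer: 35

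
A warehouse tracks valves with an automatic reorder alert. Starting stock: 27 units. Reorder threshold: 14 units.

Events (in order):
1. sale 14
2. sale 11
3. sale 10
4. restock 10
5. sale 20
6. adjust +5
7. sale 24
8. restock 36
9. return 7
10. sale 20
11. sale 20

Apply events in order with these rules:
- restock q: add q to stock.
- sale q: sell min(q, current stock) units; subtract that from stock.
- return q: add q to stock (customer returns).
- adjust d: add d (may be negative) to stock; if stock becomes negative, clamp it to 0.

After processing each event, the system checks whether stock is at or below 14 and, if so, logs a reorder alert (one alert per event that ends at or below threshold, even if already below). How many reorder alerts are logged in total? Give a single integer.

Processing events:
Start: stock = 27
  Event 1 (sale 14): sell min(14,27)=14. stock: 27 - 14 = 13. total_sold = 14
  Event 2 (sale 11): sell min(11,13)=11. stock: 13 - 11 = 2. total_sold = 25
  Event 3 (sale 10): sell min(10,2)=2. stock: 2 - 2 = 0. total_sold = 27
  Event 4 (restock 10): 0 + 10 = 10
  Event 5 (sale 20): sell min(20,10)=10. stock: 10 - 10 = 0. total_sold = 37
  Event 6 (adjust +5): 0 + 5 = 5
  Event 7 (sale 24): sell min(24,5)=5. stock: 5 - 5 = 0. total_sold = 42
  Event 8 (restock 36): 0 + 36 = 36
  Event 9 (return 7): 36 + 7 = 43
  Event 10 (sale 20): sell min(20,43)=20. stock: 43 - 20 = 23. total_sold = 62
  Event 11 (sale 20): sell min(20,23)=20. stock: 23 - 20 = 3. total_sold = 82
Final: stock = 3, total_sold = 82

Checking against threshold 14:
  After event 1: stock=13 <= 14 -> ALERT
  After event 2: stock=2 <= 14 -> ALERT
  After event 3: stock=0 <= 14 -> ALERT
  After event 4: stock=10 <= 14 -> ALERT
  After event 5: stock=0 <= 14 -> ALERT
  After event 6: stock=5 <= 14 -> ALERT
  After event 7: stock=0 <= 14 -> ALERT
  After event 8: stock=36 > 14
  After event 9: stock=43 > 14
  After event 10: stock=23 > 14
  After event 11: stock=3 <= 14 -> ALERT
Alert events: [1, 2, 3, 4, 5, 6, 7, 11]. Count = 8

Answer: 8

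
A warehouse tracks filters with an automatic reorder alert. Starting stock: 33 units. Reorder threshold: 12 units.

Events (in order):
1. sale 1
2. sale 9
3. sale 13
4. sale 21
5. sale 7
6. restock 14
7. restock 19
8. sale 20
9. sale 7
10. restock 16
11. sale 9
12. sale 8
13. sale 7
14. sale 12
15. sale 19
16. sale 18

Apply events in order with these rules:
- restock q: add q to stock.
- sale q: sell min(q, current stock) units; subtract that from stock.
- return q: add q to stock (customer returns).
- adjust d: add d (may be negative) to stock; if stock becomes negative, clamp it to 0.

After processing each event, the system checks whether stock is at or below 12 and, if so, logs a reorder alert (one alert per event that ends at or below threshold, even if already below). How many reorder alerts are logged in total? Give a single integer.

Answer: 9

Derivation:
Processing events:
Start: stock = 33
  Event 1 (sale 1): sell min(1,33)=1. stock: 33 - 1 = 32. total_sold = 1
  Event 2 (sale 9): sell min(9,32)=9. stock: 32 - 9 = 23. total_sold = 10
  Event 3 (sale 13): sell min(13,23)=13. stock: 23 - 13 = 10. total_sold = 23
  Event 4 (sale 21): sell min(21,10)=10. stock: 10 - 10 = 0. total_sold = 33
  Event 5 (sale 7): sell min(7,0)=0. stock: 0 - 0 = 0. total_sold = 33
  Event 6 (restock 14): 0 + 14 = 14
  Event 7 (restock 19): 14 + 19 = 33
  Event 8 (sale 20): sell min(20,33)=20. stock: 33 - 20 = 13. total_sold = 53
  Event 9 (sale 7): sell min(7,13)=7. stock: 13 - 7 = 6. total_sold = 60
  Event 10 (restock 16): 6 + 16 = 22
  Event 11 (sale 9): sell min(9,22)=9. stock: 22 - 9 = 13. total_sold = 69
  Event 12 (sale 8): sell min(8,13)=8. stock: 13 - 8 = 5. total_sold = 77
  Event 13 (sale 7): sell min(7,5)=5. stock: 5 - 5 = 0. total_sold = 82
  Event 14 (sale 12): sell min(12,0)=0. stock: 0 - 0 = 0. total_sold = 82
  Event 15 (sale 19): sell min(19,0)=0. stock: 0 - 0 = 0. total_sold = 82
  Event 16 (sale 18): sell min(18,0)=0. stock: 0 - 0 = 0. total_sold = 82
Final: stock = 0, total_sold = 82

Checking against threshold 12:
  After event 1: stock=32 > 12
  After event 2: stock=23 > 12
  After event 3: stock=10 <= 12 -> ALERT
  After event 4: stock=0 <= 12 -> ALERT
  After event 5: stock=0 <= 12 -> ALERT
  After event 6: stock=14 > 12
  After event 7: stock=33 > 12
  After event 8: stock=13 > 12
  After event 9: stock=6 <= 12 -> ALERT
  After event 10: stock=22 > 12
  After event 11: stock=13 > 12
  After event 12: stock=5 <= 12 -> ALERT
  After event 13: stock=0 <= 12 -> ALERT
  After event 14: stock=0 <= 12 -> ALERT
  After event 15: stock=0 <= 12 -> ALERT
  After event 16: stock=0 <= 12 -> ALERT
Alert events: [3, 4, 5, 9, 12, 13, 14, 15, 16]. Count = 9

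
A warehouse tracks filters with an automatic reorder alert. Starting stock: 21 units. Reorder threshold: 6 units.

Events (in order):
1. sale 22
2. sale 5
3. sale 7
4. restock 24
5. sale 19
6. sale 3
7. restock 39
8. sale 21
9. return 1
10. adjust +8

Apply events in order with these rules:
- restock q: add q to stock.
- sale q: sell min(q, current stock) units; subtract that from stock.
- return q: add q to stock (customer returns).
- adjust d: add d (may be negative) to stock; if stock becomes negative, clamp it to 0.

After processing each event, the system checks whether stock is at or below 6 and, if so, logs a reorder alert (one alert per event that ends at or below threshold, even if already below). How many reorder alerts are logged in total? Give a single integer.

Answer: 5

Derivation:
Processing events:
Start: stock = 21
  Event 1 (sale 22): sell min(22,21)=21. stock: 21 - 21 = 0. total_sold = 21
  Event 2 (sale 5): sell min(5,0)=0. stock: 0 - 0 = 0. total_sold = 21
  Event 3 (sale 7): sell min(7,0)=0. stock: 0 - 0 = 0. total_sold = 21
  Event 4 (restock 24): 0 + 24 = 24
  Event 5 (sale 19): sell min(19,24)=19. stock: 24 - 19 = 5. total_sold = 40
  Event 6 (sale 3): sell min(3,5)=3. stock: 5 - 3 = 2. total_sold = 43
  Event 7 (restock 39): 2 + 39 = 41
  Event 8 (sale 21): sell min(21,41)=21. stock: 41 - 21 = 20. total_sold = 64
  Event 9 (return 1): 20 + 1 = 21
  Event 10 (adjust +8): 21 + 8 = 29
Final: stock = 29, total_sold = 64

Checking against threshold 6:
  After event 1: stock=0 <= 6 -> ALERT
  After event 2: stock=0 <= 6 -> ALERT
  After event 3: stock=0 <= 6 -> ALERT
  After event 4: stock=24 > 6
  After event 5: stock=5 <= 6 -> ALERT
  After event 6: stock=2 <= 6 -> ALERT
  After event 7: stock=41 > 6
  After event 8: stock=20 > 6
  After event 9: stock=21 > 6
  After event 10: stock=29 > 6
Alert events: [1, 2, 3, 5, 6]. Count = 5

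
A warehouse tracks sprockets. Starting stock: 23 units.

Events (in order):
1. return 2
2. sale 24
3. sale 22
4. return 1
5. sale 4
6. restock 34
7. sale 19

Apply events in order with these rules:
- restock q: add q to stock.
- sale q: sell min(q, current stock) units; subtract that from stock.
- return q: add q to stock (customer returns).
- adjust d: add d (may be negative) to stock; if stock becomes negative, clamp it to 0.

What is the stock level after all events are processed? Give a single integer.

Answer: 15

Derivation:
Processing events:
Start: stock = 23
  Event 1 (return 2): 23 + 2 = 25
  Event 2 (sale 24): sell min(24,25)=24. stock: 25 - 24 = 1. total_sold = 24
  Event 3 (sale 22): sell min(22,1)=1. stock: 1 - 1 = 0. total_sold = 25
  Event 4 (return 1): 0 + 1 = 1
  Event 5 (sale 4): sell min(4,1)=1. stock: 1 - 1 = 0. total_sold = 26
  Event 6 (restock 34): 0 + 34 = 34
  Event 7 (sale 19): sell min(19,34)=19. stock: 34 - 19 = 15. total_sold = 45
Final: stock = 15, total_sold = 45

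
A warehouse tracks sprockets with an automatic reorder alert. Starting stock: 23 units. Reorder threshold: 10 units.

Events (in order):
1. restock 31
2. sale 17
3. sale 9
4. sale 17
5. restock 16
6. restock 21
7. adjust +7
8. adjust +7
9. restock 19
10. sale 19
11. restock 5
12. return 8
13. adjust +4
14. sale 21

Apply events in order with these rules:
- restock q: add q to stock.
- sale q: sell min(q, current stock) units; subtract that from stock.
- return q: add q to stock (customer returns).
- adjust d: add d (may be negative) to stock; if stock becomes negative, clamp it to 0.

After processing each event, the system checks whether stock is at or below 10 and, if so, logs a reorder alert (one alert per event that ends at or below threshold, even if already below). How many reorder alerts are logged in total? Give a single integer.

Processing events:
Start: stock = 23
  Event 1 (restock 31): 23 + 31 = 54
  Event 2 (sale 17): sell min(17,54)=17. stock: 54 - 17 = 37. total_sold = 17
  Event 3 (sale 9): sell min(9,37)=9. stock: 37 - 9 = 28. total_sold = 26
  Event 4 (sale 17): sell min(17,28)=17. stock: 28 - 17 = 11. total_sold = 43
  Event 5 (restock 16): 11 + 16 = 27
  Event 6 (restock 21): 27 + 21 = 48
  Event 7 (adjust +7): 48 + 7 = 55
  Event 8 (adjust +7): 55 + 7 = 62
  Event 9 (restock 19): 62 + 19 = 81
  Event 10 (sale 19): sell min(19,81)=19. stock: 81 - 19 = 62. total_sold = 62
  Event 11 (restock 5): 62 + 5 = 67
  Event 12 (return 8): 67 + 8 = 75
  Event 13 (adjust +4): 75 + 4 = 79
  Event 14 (sale 21): sell min(21,79)=21. stock: 79 - 21 = 58. total_sold = 83
Final: stock = 58, total_sold = 83

Checking against threshold 10:
  After event 1: stock=54 > 10
  After event 2: stock=37 > 10
  After event 3: stock=28 > 10
  After event 4: stock=11 > 10
  After event 5: stock=27 > 10
  After event 6: stock=48 > 10
  After event 7: stock=55 > 10
  After event 8: stock=62 > 10
  After event 9: stock=81 > 10
  After event 10: stock=62 > 10
  After event 11: stock=67 > 10
  After event 12: stock=75 > 10
  After event 13: stock=79 > 10
  After event 14: stock=58 > 10
Alert events: []. Count = 0

Answer: 0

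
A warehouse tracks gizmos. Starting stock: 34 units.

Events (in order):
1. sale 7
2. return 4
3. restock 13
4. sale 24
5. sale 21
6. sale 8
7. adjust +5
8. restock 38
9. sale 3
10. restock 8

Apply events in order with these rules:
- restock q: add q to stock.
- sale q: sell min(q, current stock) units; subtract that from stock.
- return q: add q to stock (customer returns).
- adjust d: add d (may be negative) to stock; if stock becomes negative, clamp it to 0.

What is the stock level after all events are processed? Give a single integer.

Processing events:
Start: stock = 34
  Event 1 (sale 7): sell min(7,34)=7. stock: 34 - 7 = 27. total_sold = 7
  Event 2 (return 4): 27 + 4 = 31
  Event 3 (restock 13): 31 + 13 = 44
  Event 4 (sale 24): sell min(24,44)=24. stock: 44 - 24 = 20. total_sold = 31
  Event 5 (sale 21): sell min(21,20)=20. stock: 20 - 20 = 0. total_sold = 51
  Event 6 (sale 8): sell min(8,0)=0. stock: 0 - 0 = 0. total_sold = 51
  Event 7 (adjust +5): 0 + 5 = 5
  Event 8 (restock 38): 5 + 38 = 43
  Event 9 (sale 3): sell min(3,43)=3. stock: 43 - 3 = 40. total_sold = 54
  Event 10 (restock 8): 40 + 8 = 48
Final: stock = 48, total_sold = 54

Answer: 48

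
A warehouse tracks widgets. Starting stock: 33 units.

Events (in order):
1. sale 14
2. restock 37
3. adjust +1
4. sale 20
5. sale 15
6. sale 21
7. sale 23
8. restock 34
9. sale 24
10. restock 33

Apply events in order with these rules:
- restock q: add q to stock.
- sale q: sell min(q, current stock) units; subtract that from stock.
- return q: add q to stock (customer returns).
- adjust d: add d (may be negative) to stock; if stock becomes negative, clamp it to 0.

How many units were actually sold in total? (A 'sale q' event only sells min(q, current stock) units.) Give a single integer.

Answer: 95

Derivation:
Processing events:
Start: stock = 33
  Event 1 (sale 14): sell min(14,33)=14. stock: 33 - 14 = 19. total_sold = 14
  Event 2 (restock 37): 19 + 37 = 56
  Event 3 (adjust +1): 56 + 1 = 57
  Event 4 (sale 20): sell min(20,57)=20. stock: 57 - 20 = 37. total_sold = 34
  Event 5 (sale 15): sell min(15,37)=15. stock: 37 - 15 = 22. total_sold = 49
  Event 6 (sale 21): sell min(21,22)=21. stock: 22 - 21 = 1. total_sold = 70
  Event 7 (sale 23): sell min(23,1)=1. stock: 1 - 1 = 0. total_sold = 71
  Event 8 (restock 34): 0 + 34 = 34
  Event 9 (sale 24): sell min(24,34)=24. stock: 34 - 24 = 10. total_sold = 95
  Event 10 (restock 33): 10 + 33 = 43
Final: stock = 43, total_sold = 95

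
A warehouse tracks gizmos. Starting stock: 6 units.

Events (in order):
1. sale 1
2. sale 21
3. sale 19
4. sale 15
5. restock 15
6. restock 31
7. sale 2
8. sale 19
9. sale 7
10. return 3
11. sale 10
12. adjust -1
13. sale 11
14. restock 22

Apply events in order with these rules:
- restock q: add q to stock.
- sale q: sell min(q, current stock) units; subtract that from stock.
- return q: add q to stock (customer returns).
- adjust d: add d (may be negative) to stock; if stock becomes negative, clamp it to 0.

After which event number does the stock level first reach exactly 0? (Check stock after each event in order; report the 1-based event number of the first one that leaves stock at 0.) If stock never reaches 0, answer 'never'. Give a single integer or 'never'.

Processing events:
Start: stock = 6
  Event 1 (sale 1): sell min(1,6)=1. stock: 6 - 1 = 5. total_sold = 1
  Event 2 (sale 21): sell min(21,5)=5. stock: 5 - 5 = 0. total_sold = 6
  Event 3 (sale 19): sell min(19,0)=0. stock: 0 - 0 = 0. total_sold = 6
  Event 4 (sale 15): sell min(15,0)=0. stock: 0 - 0 = 0. total_sold = 6
  Event 5 (restock 15): 0 + 15 = 15
  Event 6 (restock 31): 15 + 31 = 46
  Event 7 (sale 2): sell min(2,46)=2. stock: 46 - 2 = 44. total_sold = 8
  Event 8 (sale 19): sell min(19,44)=19. stock: 44 - 19 = 25. total_sold = 27
  Event 9 (sale 7): sell min(7,25)=7. stock: 25 - 7 = 18. total_sold = 34
  Event 10 (return 3): 18 + 3 = 21
  Event 11 (sale 10): sell min(10,21)=10. stock: 21 - 10 = 11. total_sold = 44
  Event 12 (adjust -1): 11 + -1 = 10
  Event 13 (sale 11): sell min(11,10)=10. stock: 10 - 10 = 0. total_sold = 54
  Event 14 (restock 22): 0 + 22 = 22
Final: stock = 22, total_sold = 54

First zero at event 2.

Answer: 2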